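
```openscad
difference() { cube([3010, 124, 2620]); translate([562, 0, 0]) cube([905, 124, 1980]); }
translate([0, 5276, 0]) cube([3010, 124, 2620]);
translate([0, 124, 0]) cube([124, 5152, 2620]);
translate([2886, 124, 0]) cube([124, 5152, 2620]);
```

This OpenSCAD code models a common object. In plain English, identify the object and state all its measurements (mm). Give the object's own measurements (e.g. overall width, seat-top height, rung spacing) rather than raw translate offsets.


A single room: four walls, each 2620 mm tall and 124 mm thick, enclosing an outside footprint 3010×5400 mm (x × y), no floor or roof. The front and back walls (−y and +y sides) run the full x-width; the side walls fit between their inner faces. A door opening 905 mm wide and 1980 mm tall is cut through the front wall from the floor up, its −x edge 562 mm from the wall's −x end.


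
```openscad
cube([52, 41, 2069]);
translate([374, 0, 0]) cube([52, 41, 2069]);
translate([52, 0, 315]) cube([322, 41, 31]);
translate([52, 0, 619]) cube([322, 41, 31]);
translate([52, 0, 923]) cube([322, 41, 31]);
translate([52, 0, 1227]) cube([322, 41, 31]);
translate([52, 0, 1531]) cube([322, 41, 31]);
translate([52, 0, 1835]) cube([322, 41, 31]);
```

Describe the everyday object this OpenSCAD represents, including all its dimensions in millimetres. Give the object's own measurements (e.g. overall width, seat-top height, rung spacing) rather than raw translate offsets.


A straight ladder. Two 52×41 mm vertical rails, 2069 mm tall, stand 426 mm apart (outside-to-outside) with their front faces coplanar on the −y side. 6 rungs, each 41 mm deep and 31 mm tall, span between the inner faces of the rails, front faces flush with the rails. The lowest rung's underside is at z = 315 mm and rungs are spaced 304 mm apart (underside to underside).


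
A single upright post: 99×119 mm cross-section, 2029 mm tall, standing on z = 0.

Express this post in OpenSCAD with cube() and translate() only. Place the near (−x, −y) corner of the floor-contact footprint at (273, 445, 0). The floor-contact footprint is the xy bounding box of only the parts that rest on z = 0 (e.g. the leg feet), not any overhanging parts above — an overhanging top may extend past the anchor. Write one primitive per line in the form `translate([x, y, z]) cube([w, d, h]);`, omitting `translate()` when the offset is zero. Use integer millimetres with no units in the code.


translate([273, 445, 0]) cube([99, 119, 2029]);


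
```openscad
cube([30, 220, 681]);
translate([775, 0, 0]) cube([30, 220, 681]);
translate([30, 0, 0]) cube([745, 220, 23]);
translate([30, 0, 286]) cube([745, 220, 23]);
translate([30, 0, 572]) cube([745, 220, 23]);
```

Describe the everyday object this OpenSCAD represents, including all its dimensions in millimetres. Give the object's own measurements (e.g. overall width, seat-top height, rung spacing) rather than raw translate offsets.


An open bookshelf. Two side panels, each 30 mm thick, 220 mm deep and 681 mm tall, stand 805 mm apart (outside-to-outside). Between them sit 3 shelves, each 23 mm thick and 220 mm deep, spanning the full gap between the sides. The bottom shelf rests on the floor (its underside at z = 0) and the clear gap between one shelf's top and the next shelf's underside is 263 mm.


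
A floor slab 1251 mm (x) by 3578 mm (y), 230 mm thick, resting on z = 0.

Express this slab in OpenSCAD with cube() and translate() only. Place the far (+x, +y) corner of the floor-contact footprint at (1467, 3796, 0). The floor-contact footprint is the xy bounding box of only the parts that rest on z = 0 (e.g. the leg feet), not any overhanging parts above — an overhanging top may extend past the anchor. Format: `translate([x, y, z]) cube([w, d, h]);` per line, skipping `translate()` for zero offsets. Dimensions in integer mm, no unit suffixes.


translate([216, 218, 0]) cube([1251, 3578, 230]);


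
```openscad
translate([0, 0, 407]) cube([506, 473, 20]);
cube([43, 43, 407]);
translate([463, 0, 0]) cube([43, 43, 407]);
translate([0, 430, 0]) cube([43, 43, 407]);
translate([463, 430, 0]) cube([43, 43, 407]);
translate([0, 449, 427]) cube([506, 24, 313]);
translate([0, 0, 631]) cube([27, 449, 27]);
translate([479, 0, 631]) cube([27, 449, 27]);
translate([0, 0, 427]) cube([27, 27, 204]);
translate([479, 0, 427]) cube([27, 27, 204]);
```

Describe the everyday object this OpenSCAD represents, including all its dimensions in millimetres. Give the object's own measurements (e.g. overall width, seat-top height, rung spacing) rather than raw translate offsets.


A chair. The seat is a 506×473×20 mm slab with its top at z = 427 mm, on four 43×43 mm corner legs (flush with the seat edges, standing on z = 0). A flat backrest 24 mm thick, 313 mm tall, spans the full seat width and rises from the seat top along its +y edge, rear face flush with the rear of the seat. Two armrests of 27×27 mm section run along each side from the seat's front edge to the front of the backrest, top faces 231 mm above the seat top and outer faces flush with the seat's x-edges; a 27×27 mm post under the front of each armrest stands on the seat at the front corner.


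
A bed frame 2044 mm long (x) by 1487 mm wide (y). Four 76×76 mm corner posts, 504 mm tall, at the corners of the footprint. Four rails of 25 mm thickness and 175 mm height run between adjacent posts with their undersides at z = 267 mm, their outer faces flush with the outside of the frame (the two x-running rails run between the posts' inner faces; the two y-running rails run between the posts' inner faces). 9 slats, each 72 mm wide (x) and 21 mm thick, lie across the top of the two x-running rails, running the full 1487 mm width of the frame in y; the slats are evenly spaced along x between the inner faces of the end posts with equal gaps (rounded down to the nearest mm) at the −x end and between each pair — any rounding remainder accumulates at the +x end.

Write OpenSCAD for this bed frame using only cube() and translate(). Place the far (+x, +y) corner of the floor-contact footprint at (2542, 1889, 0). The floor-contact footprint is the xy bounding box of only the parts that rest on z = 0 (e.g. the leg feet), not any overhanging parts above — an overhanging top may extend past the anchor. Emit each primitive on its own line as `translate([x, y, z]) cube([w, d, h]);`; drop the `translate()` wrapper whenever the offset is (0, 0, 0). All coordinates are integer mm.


// slat z = rail_z + rail_h = 267 + 175 = 442
// slat gap = ⌊(1892 − 9·72) / 10⌋ = 124
translate([498, 402, 0]) cube([76, 76, 504]);
translate([498, 1813, 0]) cube([76, 76, 504]);
translate([2466, 402, 0]) cube([76, 76, 504]);
translate([2466, 1813, 0]) cube([76, 76, 504]);
translate([574, 402, 267]) cube([1892, 25, 175]);
translate([574, 1864, 267]) cube([1892, 25, 175]);
translate([498, 478, 267]) cube([25, 1335, 175]);
translate([2517, 478, 267]) cube([25, 1335, 175]);
translate([698, 402, 442]) cube([72, 1487, 21]);
translate([894, 402, 442]) cube([72, 1487, 21]);
translate([1090, 402, 442]) cube([72, 1487, 21]);
translate([1286, 402, 442]) cube([72, 1487, 21]);
translate([1482, 402, 442]) cube([72, 1487, 21]);
translate([1678, 402, 442]) cube([72, 1487, 21]);
translate([1874, 402, 442]) cube([72, 1487, 21]);
translate([2070, 402, 442]) cube([72, 1487, 21]);
translate([2266, 402, 442]) cube([72, 1487, 21]);


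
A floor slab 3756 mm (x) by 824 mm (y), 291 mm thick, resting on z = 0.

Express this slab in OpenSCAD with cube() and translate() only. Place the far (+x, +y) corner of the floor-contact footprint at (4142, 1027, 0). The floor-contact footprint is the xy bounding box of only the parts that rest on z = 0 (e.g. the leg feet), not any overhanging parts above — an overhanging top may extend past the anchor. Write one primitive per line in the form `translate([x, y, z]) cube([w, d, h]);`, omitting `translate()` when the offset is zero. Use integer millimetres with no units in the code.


translate([386, 203, 0]) cube([3756, 824, 291]);


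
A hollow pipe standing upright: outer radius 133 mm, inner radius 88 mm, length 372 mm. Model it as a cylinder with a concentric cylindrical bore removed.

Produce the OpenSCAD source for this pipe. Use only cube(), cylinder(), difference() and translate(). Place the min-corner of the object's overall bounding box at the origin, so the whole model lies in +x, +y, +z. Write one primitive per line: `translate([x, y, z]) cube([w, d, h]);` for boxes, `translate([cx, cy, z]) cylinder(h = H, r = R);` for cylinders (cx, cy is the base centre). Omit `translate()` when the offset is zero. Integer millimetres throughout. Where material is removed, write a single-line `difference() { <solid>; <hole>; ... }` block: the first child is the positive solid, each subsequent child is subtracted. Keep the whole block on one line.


difference() { translate([133, 133, 0]) cylinder(h = 372, r = 133); translate([133, 133, 0]) cylinder(h = 372, r = 88); }


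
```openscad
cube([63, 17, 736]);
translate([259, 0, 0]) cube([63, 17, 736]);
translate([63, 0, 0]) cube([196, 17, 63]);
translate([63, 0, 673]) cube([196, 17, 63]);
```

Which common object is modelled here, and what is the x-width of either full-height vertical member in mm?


A picture frame. The border width is 63 mm.

Four thin pieces enclosing a rectangular opening — a picture frame. The two full-height stiles are 736 mm tall; the top rail sits at z = 673 and is 63 mm tall, so the border above the opening is 736 − 673 = 63 mm, matching the stile x-width.


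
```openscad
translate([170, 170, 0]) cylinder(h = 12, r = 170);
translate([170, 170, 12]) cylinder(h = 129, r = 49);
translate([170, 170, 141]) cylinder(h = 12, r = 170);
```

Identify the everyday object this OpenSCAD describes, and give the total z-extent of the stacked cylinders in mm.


A spool. The overall height is 153 mm.

Three coaxial cylinders, large–small–large — a spool. Two 12 mm flanges and a 129 mm core give 12 + 129 + 12 = 153 mm.


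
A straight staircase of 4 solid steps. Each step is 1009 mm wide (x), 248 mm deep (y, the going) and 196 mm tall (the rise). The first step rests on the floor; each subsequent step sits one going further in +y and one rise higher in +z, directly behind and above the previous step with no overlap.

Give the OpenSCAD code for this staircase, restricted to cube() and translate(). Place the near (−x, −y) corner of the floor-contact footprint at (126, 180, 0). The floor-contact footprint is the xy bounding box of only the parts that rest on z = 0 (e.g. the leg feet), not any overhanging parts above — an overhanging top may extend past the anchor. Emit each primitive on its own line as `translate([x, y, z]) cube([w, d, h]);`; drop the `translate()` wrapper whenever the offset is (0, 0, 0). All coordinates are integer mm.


translate([126, 180, 0]) cube([1009, 248, 196]);
translate([126, 428, 196]) cube([1009, 248, 196]);
translate([126, 676, 392]) cube([1009, 248, 196]);
translate([126, 924, 588]) cube([1009, 248, 196]);


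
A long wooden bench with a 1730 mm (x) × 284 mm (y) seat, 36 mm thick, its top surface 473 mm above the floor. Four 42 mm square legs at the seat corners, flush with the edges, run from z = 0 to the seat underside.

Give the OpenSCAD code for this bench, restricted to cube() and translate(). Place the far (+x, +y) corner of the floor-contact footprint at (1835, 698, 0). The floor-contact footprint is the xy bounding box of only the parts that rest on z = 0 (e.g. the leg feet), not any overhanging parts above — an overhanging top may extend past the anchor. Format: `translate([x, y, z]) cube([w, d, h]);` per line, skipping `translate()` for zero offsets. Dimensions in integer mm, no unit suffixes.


translate([105, 414, 437]) cube([1730, 284, 36]);
translate([105, 414, 0]) cube([42, 42, 437]);
translate([105, 656, 0]) cube([42, 42, 437]);
translate([1793, 414, 0]) cube([42, 42, 437]);
translate([1793, 656, 0]) cube([42, 42, 437]);


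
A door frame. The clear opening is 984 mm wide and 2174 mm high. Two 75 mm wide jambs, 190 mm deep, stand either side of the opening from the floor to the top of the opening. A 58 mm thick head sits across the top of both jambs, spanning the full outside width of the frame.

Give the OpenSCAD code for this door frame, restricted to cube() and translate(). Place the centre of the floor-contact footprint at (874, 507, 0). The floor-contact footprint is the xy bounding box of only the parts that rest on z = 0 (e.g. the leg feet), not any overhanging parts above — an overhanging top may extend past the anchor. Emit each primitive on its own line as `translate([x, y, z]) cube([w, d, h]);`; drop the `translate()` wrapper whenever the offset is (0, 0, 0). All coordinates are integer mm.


translate([307, 412, 0]) cube([75, 190, 2174]);
translate([1366, 412, 0]) cube([75, 190, 2174]);
translate([307, 412, 2174]) cube([1134, 190, 58]);


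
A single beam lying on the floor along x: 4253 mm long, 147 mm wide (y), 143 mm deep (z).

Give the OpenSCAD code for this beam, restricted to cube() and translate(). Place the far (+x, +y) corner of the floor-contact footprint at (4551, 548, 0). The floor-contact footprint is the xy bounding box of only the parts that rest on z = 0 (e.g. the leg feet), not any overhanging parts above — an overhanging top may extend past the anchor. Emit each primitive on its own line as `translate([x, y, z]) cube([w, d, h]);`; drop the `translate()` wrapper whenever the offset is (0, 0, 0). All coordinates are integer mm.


translate([298, 401, 0]) cube([4253, 147, 143]);


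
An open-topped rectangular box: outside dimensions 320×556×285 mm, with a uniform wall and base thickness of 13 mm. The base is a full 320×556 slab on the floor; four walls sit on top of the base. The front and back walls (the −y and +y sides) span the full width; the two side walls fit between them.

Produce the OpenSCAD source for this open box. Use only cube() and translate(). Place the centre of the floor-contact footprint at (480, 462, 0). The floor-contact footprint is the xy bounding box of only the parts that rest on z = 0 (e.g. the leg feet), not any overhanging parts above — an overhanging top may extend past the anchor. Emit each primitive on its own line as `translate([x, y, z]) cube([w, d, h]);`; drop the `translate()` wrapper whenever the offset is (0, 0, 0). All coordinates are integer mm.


translate([320, 184, 0]) cube([320, 556, 13]);
translate([320, 184, 13]) cube([320, 13, 272]);
translate([320, 727, 13]) cube([320, 13, 272]);
translate([320, 197, 13]) cube([13, 530, 272]);
translate([627, 197, 13]) cube([13, 530, 272]);


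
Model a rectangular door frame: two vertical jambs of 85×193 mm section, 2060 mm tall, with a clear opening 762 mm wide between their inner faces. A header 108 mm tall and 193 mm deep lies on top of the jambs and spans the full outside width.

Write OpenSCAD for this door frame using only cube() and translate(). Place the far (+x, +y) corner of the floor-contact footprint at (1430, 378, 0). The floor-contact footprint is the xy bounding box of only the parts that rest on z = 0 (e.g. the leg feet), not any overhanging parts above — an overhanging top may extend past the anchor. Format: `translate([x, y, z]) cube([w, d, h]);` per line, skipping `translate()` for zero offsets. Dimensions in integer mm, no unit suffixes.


translate([498, 185, 0]) cube([85, 193, 2060]);
translate([1345, 185, 0]) cube([85, 193, 2060]);
translate([498, 185, 2060]) cube([932, 193, 108]);


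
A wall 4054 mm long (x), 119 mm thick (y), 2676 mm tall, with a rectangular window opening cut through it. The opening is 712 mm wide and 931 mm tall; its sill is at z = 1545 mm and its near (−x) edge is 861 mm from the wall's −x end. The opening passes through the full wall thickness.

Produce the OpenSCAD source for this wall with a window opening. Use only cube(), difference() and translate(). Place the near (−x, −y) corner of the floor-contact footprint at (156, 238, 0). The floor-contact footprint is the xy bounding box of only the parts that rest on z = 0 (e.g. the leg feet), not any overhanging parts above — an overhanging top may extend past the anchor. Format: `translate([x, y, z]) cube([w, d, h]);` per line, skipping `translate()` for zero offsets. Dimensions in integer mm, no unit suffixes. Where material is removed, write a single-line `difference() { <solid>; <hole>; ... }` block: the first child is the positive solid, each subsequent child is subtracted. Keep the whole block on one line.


difference() { translate([156, 238, 0]) cube([4054, 119, 2676]); translate([1017, 238, 1545]) cube([712, 119, 931]); }


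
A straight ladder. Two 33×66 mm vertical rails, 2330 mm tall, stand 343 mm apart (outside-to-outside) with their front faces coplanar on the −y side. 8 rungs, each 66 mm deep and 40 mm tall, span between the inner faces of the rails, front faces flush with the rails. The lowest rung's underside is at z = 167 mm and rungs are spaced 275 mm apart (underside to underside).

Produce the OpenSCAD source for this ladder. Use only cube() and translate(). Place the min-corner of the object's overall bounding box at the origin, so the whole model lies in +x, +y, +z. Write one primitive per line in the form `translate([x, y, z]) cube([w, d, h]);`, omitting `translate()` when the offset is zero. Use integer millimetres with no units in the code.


cube([33, 66, 2330]);
translate([310, 0, 0]) cube([33, 66, 2330]);
translate([33, 0, 167]) cube([277, 66, 40]);
translate([33, 0, 442]) cube([277, 66, 40]);
translate([33, 0, 717]) cube([277, 66, 40]);
translate([33, 0, 992]) cube([277, 66, 40]);
translate([33, 0, 1267]) cube([277, 66, 40]);
translate([33, 0, 1542]) cube([277, 66, 40]);
translate([33, 0, 1817]) cube([277, 66, 40]);
translate([33, 0, 2092]) cube([277, 66, 40]);


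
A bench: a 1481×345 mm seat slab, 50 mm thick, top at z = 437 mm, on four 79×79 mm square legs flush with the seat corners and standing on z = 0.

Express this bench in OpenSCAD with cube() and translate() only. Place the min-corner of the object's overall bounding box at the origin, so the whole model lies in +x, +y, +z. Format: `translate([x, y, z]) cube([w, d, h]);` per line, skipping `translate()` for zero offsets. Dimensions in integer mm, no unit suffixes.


translate([0, 0, 387]) cube([1481, 345, 50]);
cube([79, 79, 387]);
translate([0, 266, 0]) cube([79, 79, 387]);
translate([1402, 0, 0]) cube([79, 79, 387]);
translate([1402, 266, 0]) cube([79, 79, 387]);


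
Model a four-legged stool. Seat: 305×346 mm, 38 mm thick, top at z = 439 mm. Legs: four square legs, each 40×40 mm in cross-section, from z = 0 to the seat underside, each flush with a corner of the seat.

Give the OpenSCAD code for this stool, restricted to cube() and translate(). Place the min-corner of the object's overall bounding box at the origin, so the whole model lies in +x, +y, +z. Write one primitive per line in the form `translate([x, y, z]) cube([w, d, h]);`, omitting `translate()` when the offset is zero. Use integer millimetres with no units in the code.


translate([0, 0, 401]) cube([305, 346, 38]);
cube([40, 40, 401]);
translate([265, 0, 0]) cube([40, 40, 401]);
translate([0, 306, 0]) cube([40, 40, 401]);
translate([265, 306, 0]) cube([40, 40, 401]);


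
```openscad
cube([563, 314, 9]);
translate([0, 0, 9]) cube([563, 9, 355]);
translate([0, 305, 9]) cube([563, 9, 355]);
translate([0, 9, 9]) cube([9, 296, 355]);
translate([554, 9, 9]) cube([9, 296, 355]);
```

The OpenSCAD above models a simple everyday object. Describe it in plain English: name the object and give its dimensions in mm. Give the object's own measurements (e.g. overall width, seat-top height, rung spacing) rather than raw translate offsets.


An open-topped rectangular box: outside dimensions 563×314×364 mm, with a uniform wall and base thickness of 9 mm. The base is a full 563×314 slab on the floor; four walls sit on top of the base. The front and back walls (the −y and +y sides) span the full width; the two side walls fit between them.


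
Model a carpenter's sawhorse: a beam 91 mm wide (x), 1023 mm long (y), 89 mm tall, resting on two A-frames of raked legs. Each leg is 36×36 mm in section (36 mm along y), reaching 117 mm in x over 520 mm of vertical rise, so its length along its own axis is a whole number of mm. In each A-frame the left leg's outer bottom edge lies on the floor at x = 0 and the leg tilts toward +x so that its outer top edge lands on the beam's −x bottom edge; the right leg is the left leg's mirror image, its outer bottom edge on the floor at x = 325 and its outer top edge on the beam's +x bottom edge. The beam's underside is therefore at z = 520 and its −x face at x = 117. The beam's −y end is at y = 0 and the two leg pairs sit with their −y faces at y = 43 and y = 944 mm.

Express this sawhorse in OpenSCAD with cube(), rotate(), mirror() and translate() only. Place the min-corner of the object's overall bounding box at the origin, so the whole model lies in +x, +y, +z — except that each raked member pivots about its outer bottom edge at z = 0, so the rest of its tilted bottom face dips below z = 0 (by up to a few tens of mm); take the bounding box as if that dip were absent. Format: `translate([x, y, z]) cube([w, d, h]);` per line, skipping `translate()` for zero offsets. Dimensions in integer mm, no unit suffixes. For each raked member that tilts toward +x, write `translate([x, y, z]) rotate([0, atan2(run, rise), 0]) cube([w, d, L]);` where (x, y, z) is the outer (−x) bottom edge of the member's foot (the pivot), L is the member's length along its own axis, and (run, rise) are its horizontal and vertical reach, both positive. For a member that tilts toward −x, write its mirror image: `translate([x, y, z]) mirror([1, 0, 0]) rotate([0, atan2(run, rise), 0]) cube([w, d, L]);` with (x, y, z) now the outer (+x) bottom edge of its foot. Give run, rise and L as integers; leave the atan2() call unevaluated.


// leg length = √(117² + 520²) = 533
// right-leg outer foot x = 2·117 + 91 = 325
// beam min-corner = (117, 0, 520)
translate([117, 0, 520]) cube([91, 1023, 89]);
translate([0, 43, 0]) rotate([0, atan2(117, 520), 0]) cube([36, 36, 533]);
translate([325, 43, 0]) mirror([1, 0, 0]) rotate([0, atan2(117, 520), 0]) cube([36, 36, 533]);
translate([0, 944, 0]) rotate([0, atan2(117, 520), 0]) cube([36, 36, 533]);
translate([325, 944, 0]) mirror([1, 0, 0]) rotate([0, atan2(117, 520), 0]) cube([36, 36, 533]);


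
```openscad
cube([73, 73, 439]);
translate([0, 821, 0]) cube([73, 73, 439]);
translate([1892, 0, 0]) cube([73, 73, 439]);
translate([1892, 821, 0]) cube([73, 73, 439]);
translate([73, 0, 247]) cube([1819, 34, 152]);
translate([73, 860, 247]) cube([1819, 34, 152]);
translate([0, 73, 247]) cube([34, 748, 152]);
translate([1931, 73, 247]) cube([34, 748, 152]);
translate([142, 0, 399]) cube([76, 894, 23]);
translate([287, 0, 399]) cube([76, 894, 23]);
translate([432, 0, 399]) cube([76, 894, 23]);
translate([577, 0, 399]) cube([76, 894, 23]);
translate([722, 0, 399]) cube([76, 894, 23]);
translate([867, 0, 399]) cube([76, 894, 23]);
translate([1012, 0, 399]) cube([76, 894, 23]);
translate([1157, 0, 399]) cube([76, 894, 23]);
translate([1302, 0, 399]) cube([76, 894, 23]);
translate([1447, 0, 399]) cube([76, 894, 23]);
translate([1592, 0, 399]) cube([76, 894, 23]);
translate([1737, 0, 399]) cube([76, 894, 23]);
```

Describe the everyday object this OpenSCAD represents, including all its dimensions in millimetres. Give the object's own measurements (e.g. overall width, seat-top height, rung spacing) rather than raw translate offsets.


A bed frame 1965 mm long (x) by 894 mm wide (y). Four 73×73 mm corner posts, 439 mm tall, at the corners of the footprint. Four rails of 34 mm thickness and 152 mm height run between adjacent posts with their undersides at z = 247 mm, their outer faces flush with the outside of the frame (the two x-running rails run between the posts' inner faces; the two y-running rails run between the posts' inner faces). 12 slats, each 76 mm wide (x) and 23 mm thick, lie across the top of the two x-running rails, running the full 894 mm width of the frame in y; along x they sit between the end posts with a 69 mm gap after the −x posts and between neighbouring slats, leaving 79 mm before the +x posts.


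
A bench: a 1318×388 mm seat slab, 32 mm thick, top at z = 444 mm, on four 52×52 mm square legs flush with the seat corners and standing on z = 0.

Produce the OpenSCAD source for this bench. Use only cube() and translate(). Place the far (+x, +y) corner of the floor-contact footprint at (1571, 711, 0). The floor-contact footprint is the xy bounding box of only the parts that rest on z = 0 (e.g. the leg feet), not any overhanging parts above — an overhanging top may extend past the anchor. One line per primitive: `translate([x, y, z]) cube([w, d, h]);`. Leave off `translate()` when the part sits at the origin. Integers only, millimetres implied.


translate([253, 323, 412]) cube([1318, 388, 32]);
translate([253, 323, 0]) cube([52, 52, 412]);
translate([253, 659, 0]) cube([52, 52, 412]);
translate([1519, 323, 0]) cube([52, 52, 412]);
translate([1519, 659, 0]) cube([52, 52, 412]);


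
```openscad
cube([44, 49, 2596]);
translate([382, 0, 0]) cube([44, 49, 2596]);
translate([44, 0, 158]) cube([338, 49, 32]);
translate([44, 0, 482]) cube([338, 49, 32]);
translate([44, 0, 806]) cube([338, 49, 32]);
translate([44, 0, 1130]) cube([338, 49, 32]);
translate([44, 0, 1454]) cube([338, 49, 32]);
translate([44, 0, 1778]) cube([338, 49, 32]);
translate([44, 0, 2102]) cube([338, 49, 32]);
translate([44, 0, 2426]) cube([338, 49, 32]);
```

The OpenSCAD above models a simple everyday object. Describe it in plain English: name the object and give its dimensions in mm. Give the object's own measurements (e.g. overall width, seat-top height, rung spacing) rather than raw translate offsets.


A straight ladder. Two 44×49 mm vertical rails, 2596 mm tall, stand 426 mm apart (outside-to-outside) with their front faces coplanar on the −y side. 8 rungs, each 49 mm deep and 32 mm tall, span between the inner faces of the rails, front faces flush with the rails. The lowest rung's underside is at z = 158 mm and rungs are spaced 324 mm apart (underside to underside).


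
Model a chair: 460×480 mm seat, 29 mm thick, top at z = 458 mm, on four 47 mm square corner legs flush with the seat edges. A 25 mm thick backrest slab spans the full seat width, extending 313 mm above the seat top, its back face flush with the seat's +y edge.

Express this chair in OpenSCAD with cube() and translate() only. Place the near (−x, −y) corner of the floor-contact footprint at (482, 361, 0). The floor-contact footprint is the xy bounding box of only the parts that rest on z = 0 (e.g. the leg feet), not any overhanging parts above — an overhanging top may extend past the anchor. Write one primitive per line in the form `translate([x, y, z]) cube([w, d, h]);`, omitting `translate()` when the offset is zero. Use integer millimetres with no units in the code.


translate([482, 361, 429]) cube([460, 480, 29]);
translate([482, 361, 0]) cube([47, 47, 429]);
translate([895, 361, 0]) cube([47, 47, 429]);
translate([482, 794, 0]) cube([47, 47, 429]);
translate([895, 794, 0]) cube([47, 47, 429]);
translate([482, 816, 458]) cube([460, 25, 313]);


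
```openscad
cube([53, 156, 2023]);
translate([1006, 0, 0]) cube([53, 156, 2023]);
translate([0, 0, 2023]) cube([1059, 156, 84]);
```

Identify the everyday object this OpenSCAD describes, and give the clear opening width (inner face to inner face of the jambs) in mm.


A door frame. The clear opening width is 953 mm.

Two 2023 mm tall posts with a header on top — a door frame. The left jamb is 53 mm wide at x = 0; the right jamb starts at x = 1006. The clear opening is 1006 − 53 = 953 mm.


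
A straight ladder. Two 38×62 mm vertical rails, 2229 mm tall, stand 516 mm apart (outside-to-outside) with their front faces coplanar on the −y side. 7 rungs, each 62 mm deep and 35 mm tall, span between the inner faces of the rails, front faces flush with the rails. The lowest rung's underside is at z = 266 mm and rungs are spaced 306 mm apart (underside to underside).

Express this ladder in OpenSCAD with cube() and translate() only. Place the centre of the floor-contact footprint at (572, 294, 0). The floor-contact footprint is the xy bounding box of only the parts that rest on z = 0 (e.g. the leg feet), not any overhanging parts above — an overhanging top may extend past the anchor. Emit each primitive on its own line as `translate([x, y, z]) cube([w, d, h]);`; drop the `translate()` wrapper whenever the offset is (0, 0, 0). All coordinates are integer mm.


// rung span = 516 - 2*38 = 440
// rung[k] z = 266 + k*306
translate([314, 263, 0]) cube([38, 62, 2229]);
translate([792, 263, 0]) cube([38, 62, 2229]);
translate([352, 263, 266]) cube([440, 62, 35]);
translate([352, 263, 572]) cube([440, 62, 35]);
translate([352, 263, 878]) cube([440, 62, 35]);
translate([352, 263, 1184]) cube([440, 62, 35]);
translate([352, 263, 1490]) cube([440, 62, 35]);
translate([352, 263, 1796]) cube([440, 62, 35]);
translate([352, 263, 2102]) cube([440, 62, 35]);


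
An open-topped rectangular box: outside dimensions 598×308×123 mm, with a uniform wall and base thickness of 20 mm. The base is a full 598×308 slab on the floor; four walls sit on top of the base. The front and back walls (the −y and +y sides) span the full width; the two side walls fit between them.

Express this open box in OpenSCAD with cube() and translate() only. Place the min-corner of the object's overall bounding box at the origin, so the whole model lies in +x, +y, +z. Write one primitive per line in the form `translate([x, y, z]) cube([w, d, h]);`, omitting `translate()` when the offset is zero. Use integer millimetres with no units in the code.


cube([598, 308, 20]);
translate([0, 0, 20]) cube([598, 20, 103]);
translate([0, 288, 20]) cube([598, 20, 103]);
translate([0, 20, 20]) cube([20, 268, 103]);
translate([578, 20, 20]) cube([20, 268, 103]);


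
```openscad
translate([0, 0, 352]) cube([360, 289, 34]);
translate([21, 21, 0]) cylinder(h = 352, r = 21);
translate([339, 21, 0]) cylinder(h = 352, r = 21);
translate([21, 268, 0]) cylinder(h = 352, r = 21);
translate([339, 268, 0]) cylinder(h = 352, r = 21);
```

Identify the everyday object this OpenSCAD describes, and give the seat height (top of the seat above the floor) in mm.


A stool. The seat height is 386 mm.

A 360×289×34 slab at z = 352 on four corner cylinders — a stool. The seat top is 352 + 34 = 386 mm.


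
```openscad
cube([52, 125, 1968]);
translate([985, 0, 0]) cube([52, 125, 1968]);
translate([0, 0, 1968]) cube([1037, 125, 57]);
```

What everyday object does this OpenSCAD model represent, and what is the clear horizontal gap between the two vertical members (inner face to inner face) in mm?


A door frame. The clear opening width is 933 mm.

Two 1968 mm tall posts with a header on top — a door frame. The left jamb is 52 mm wide at x = 0; the right jamb starts at x = 985. The clear opening is 985 − 52 = 933 mm.


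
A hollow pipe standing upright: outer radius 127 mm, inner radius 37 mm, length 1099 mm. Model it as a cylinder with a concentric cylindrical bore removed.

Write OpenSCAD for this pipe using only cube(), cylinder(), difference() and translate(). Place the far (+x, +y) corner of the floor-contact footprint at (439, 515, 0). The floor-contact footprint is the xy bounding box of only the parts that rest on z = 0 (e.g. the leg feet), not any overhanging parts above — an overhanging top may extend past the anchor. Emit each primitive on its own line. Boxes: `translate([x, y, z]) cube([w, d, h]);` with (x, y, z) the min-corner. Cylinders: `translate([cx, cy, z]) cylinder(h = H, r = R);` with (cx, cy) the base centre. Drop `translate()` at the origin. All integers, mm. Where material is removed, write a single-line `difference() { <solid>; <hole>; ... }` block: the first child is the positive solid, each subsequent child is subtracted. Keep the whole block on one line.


difference() { translate([312, 388, 0]) cylinder(h = 1099, r = 127); translate([312, 388, 0]) cylinder(h = 1099, r = 37); }


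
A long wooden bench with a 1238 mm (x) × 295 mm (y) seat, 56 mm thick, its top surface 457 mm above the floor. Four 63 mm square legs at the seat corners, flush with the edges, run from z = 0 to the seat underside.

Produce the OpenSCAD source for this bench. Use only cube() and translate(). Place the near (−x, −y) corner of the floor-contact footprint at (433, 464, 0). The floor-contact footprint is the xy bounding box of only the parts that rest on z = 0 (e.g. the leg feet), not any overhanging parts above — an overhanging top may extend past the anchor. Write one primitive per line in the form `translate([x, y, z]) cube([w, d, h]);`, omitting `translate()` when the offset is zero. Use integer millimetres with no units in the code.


// leg_h = 457 − 56 = 401
translate([433, 464, 401]) cube([1238, 295, 56]);
translate([433, 464, 0]) cube([63, 63, 401]);
translate([433, 696, 0]) cube([63, 63, 401]);
translate([1608, 464, 0]) cube([63, 63, 401]);
translate([1608, 696, 0]) cube([63, 63, 401]);


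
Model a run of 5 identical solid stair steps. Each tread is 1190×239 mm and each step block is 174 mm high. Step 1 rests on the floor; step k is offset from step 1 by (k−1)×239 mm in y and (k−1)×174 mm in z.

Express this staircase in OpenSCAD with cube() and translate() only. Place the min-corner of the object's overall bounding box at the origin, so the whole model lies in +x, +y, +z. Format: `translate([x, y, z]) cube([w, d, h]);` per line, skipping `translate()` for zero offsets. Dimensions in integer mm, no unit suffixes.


cube([1190, 239, 174]);
translate([0, 239, 174]) cube([1190, 239, 174]);
translate([0, 478, 348]) cube([1190, 239, 174]);
translate([0, 717, 522]) cube([1190, 239, 174]);
translate([0, 956, 696]) cube([1190, 239, 174]);


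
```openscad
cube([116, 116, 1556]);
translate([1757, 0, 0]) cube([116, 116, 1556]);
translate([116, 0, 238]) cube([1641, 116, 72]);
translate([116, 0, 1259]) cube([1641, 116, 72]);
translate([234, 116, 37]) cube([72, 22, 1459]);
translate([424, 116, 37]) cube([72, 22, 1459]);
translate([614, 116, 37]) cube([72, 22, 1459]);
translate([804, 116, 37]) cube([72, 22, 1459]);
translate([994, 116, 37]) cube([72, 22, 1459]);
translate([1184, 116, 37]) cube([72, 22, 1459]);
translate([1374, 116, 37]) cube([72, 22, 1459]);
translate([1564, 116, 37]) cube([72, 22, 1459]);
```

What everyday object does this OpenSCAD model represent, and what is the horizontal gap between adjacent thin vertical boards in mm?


A fence section. The picket gap is 118 mm.

Two posts, two rails, 8 pickets — a fence section. Span 1641 mm holds 8 pickets of 72 mm with 9 equal gaps: ⌊(1641 − 8·72) / 9⌋ = 118 mm.


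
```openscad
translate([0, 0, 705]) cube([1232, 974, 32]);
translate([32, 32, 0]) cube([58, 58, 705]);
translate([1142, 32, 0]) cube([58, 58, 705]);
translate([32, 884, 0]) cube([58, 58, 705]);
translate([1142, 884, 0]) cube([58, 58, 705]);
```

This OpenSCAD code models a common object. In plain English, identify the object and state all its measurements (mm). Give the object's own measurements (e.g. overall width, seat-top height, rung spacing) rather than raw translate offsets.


A table: top 1232 mm (x) × 974 mm (y), 32 mm thick, upper face at z = 737 mm, on four 58×58 mm square legs, each inset 32 mm from the nearest pair of top edges from z = 0 to the bottom of the top.


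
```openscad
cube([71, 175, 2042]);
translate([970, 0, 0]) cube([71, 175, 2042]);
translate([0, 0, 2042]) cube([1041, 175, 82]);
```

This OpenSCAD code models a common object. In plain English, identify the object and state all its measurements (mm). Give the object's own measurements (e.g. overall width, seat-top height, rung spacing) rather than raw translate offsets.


A door frame. The clear opening is 899 mm wide and 2042 mm high. Two 71 mm wide jambs, 175 mm deep, stand either side of the opening from the floor to the top of the opening. A 82 mm thick head sits across the top of both jambs, spanning the full outside width of the frame.


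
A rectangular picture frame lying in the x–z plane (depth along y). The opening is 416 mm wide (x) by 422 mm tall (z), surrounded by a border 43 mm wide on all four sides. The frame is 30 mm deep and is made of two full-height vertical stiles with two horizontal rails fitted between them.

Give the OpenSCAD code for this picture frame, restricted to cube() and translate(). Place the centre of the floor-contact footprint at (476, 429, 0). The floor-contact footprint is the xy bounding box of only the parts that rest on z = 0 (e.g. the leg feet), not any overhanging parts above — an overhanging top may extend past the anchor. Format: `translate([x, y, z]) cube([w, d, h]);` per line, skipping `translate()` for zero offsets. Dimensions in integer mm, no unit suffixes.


translate([225, 414, 0]) cube([43, 30, 508]);
translate([684, 414, 0]) cube([43, 30, 508]);
translate([268, 414, 0]) cube([416, 30, 43]);
translate([268, 414, 465]) cube([416, 30, 43]);


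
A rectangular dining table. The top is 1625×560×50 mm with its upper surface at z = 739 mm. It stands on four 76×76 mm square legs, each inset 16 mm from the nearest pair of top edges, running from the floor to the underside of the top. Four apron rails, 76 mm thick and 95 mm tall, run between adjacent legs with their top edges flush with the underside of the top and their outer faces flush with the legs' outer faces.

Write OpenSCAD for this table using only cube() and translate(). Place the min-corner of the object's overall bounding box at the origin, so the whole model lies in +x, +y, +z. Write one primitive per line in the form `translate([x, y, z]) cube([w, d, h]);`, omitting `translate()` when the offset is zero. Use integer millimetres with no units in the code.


translate([0, 0, 689]) cube([1625, 560, 50]);
translate([16, 16, 0]) cube([76, 76, 689]);
translate([1533, 16, 0]) cube([76, 76, 689]);
translate([16, 468, 0]) cube([76, 76, 689]);
translate([1533, 468, 0]) cube([76, 76, 689]);
translate([92, 16, 594]) cube([1441, 76, 95]);
translate([92, 468, 594]) cube([1441, 76, 95]);
translate([16, 92, 594]) cube([76, 376, 95]);
translate([1533, 92, 594]) cube([76, 376, 95]);


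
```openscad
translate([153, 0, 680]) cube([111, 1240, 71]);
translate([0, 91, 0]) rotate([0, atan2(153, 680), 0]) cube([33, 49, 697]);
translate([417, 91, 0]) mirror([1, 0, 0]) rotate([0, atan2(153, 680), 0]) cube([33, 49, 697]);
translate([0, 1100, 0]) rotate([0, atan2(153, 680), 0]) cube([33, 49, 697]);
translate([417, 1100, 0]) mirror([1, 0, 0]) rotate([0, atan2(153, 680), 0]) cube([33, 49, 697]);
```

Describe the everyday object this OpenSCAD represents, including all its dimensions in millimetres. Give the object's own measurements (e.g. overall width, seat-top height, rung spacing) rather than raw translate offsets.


A sawhorse. A 111×1240×71 mm beam (x, y, z) sits on two A-frame leg pairs. Each pair is two raked legs of 33×49 mm section (49 mm along y) splaying symmetrically in x. Each leg rises 680 mm vertically over 153 mm of horizontal reach and is 697 mm long along its own axis. Every leg's outer bottom edge rests on the floor and its outer top edge meets a bottom edge of the beam — the left legs (tilting toward +x) meet the beam's −x bottom edge, the right legs (their mirror images, tilting toward −x) meet its +x bottom edge — so the leg tops tuck under the beam, the beam's underside is 680 mm above the floor, and the feet are 417 mm apart outside-to-outside with the beam centred between them. The two leg pairs are set in 91 mm from either end of the beam.


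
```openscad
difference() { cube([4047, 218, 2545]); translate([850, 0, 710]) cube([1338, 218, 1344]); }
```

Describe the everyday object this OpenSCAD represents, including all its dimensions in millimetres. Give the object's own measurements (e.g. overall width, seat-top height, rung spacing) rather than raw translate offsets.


A wall 4047 mm long (x), 218 mm thick (y), 2545 mm tall, with a rectangular window opening cut through it. The opening is 1338 mm wide and 1344 mm tall; its sill is at z = 710 mm and its near (−x) edge is 850 mm from the wall's −x end. The opening passes through the full wall thickness.
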